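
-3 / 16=-0.19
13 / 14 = 0.93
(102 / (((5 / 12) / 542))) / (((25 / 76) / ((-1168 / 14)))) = -29444700672 / 875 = -33651086.48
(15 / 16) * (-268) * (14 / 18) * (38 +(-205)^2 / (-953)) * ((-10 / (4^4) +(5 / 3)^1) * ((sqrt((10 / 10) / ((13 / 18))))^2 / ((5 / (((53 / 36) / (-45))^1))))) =-462961625 / 26348544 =-17.57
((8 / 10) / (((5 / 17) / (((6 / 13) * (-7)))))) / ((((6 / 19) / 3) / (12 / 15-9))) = 1112412 / 1625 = 684.56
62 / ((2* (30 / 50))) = 155 / 3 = 51.67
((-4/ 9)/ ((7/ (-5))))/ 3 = 0.11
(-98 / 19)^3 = -941192 / 6859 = -137.22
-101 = -101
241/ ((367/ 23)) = 5543/ 367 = 15.10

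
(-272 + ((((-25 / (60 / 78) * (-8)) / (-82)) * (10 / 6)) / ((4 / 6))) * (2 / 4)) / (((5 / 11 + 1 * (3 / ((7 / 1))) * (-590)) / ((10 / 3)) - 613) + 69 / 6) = 580811 / 1425324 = 0.41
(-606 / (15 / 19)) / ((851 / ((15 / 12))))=-1919 / 1702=-1.13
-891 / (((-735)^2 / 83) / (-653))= 5365701 / 60025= 89.39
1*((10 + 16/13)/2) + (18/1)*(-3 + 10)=1711/13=131.62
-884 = -884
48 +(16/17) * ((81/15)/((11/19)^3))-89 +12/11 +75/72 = -34420273/2715240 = -12.68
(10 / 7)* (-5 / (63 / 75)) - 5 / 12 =-5245 / 588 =-8.92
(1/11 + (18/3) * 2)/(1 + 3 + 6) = 133/110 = 1.21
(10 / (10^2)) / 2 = 1 / 20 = 0.05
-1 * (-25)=25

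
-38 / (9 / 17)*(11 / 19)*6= -748 / 3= -249.33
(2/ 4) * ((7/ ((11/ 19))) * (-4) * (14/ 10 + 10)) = -275.67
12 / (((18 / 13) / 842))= 21892 / 3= 7297.33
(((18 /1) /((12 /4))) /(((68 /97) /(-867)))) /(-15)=494.70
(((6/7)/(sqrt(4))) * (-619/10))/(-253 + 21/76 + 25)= 23522/201915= 0.12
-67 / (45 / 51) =-1139 / 15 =-75.93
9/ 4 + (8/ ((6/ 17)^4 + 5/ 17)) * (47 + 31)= 208701165/ 103444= 2017.53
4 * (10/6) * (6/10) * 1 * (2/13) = 0.62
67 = 67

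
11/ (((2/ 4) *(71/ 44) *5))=968/ 355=2.73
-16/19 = -0.84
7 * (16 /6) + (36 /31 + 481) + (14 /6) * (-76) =30085 /93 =323.49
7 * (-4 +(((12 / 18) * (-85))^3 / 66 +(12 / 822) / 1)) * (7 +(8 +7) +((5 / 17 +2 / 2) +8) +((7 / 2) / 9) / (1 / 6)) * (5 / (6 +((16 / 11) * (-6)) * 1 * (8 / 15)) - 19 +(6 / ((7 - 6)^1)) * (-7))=37229747.48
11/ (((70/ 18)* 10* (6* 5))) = 33/ 3500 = 0.01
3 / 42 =1 / 14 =0.07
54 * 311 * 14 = 235116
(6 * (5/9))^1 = 3.33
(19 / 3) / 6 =19 / 18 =1.06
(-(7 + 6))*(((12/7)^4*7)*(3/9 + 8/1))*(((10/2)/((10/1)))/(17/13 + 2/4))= -29203200/16121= -1811.50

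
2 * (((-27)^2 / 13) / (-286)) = -729 / 1859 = -0.39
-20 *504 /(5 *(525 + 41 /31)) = -3.83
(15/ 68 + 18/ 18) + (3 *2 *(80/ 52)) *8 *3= 196919/ 884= 222.76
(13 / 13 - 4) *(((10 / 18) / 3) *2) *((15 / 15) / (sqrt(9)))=-10 / 27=-0.37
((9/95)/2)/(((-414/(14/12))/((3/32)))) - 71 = -39714567/559360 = -71.00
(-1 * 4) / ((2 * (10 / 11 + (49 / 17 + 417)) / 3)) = -561 / 39344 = -0.01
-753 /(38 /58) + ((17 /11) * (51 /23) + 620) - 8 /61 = -154243284 /293227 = -526.02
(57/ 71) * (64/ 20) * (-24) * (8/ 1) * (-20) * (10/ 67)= 7004160/ 4757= 1472.39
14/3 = 4.67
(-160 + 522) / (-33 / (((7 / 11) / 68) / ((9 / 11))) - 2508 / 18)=-3801 / 31757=-0.12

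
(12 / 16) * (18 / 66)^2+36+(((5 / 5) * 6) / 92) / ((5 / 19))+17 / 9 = 19132151 / 500940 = 38.19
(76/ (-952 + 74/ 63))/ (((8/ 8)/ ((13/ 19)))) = -1638/ 29951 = -0.05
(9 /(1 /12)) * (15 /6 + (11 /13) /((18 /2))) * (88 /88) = 3642 /13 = 280.15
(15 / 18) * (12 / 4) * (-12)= -30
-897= -897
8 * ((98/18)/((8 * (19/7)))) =343/171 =2.01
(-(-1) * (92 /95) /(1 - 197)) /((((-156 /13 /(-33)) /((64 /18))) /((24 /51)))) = -16192 /712215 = -0.02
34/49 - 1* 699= -34217/49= -698.31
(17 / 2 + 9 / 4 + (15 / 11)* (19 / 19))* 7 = 3731 / 44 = 84.80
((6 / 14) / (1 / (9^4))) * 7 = 19683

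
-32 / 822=-16 / 411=-0.04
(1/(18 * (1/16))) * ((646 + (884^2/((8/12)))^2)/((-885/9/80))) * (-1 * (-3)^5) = -14245790946644736/59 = -241454083841436.20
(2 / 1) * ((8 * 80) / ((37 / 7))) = 8960 / 37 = 242.16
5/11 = 0.45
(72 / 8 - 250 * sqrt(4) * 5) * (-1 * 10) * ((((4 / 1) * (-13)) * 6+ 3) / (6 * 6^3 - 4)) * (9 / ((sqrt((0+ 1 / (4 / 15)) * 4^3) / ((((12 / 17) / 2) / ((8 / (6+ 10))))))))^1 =-6927471 * sqrt(15) / 10982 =-2443.09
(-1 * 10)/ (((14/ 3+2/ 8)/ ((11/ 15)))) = -88/ 59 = -1.49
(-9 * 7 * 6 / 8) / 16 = -189 / 64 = -2.95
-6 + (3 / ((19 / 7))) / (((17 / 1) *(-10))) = -19401 / 3230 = -6.01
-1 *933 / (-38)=933 / 38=24.55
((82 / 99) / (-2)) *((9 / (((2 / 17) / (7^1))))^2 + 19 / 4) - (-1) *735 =-11684600 / 99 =-118026.26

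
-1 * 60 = -60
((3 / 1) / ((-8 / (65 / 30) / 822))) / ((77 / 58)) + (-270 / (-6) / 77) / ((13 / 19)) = -2010891 / 4004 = -502.22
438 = 438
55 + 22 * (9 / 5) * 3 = 869 / 5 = 173.80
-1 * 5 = -5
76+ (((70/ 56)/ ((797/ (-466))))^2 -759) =-1734033763/ 2540836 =-682.47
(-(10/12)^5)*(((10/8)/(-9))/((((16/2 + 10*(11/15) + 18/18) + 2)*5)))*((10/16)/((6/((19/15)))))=11875/147806208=0.00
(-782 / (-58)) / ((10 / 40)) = 1564 / 29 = 53.93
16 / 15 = 1.07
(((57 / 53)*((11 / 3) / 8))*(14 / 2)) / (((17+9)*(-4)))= -1463 / 44096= -0.03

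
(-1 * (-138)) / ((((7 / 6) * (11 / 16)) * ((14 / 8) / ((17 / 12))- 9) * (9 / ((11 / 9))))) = -6256 / 2079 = -3.01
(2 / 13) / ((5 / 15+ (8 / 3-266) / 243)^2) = 1062882 / 3889717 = 0.27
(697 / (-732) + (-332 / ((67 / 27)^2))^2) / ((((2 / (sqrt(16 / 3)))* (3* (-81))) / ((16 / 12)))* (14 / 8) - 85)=-8.05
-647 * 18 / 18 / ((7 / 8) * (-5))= 5176 / 35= 147.89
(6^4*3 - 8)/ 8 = 485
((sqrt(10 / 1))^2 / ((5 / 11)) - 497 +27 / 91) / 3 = -43198 / 273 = -158.23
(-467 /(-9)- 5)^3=75151448 /729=103088.41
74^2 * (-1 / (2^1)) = -2738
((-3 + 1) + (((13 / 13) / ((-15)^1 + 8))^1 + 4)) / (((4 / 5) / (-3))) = -195 / 28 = -6.96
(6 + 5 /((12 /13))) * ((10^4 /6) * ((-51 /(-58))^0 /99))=171250 /891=192.20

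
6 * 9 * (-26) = -1404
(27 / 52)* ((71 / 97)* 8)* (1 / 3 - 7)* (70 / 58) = -894600 / 36569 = -24.46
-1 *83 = -83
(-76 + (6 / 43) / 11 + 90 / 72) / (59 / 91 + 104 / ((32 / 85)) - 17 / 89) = -1145222897 / 4240071803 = -0.27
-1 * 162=-162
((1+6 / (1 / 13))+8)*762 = 66294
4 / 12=1 / 3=0.33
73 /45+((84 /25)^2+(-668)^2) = 2510082629 /5625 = 446236.91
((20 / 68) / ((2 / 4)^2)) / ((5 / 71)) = 16.71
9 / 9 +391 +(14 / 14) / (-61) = 23911 / 61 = 391.98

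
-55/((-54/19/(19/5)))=3971/54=73.54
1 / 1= 1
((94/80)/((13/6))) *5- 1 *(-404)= 21149/52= 406.71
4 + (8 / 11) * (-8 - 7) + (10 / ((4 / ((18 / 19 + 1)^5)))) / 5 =386416479 / 54474178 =7.09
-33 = -33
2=2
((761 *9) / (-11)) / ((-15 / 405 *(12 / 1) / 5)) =308205 / 44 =7004.66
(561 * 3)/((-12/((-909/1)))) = 509949/4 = 127487.25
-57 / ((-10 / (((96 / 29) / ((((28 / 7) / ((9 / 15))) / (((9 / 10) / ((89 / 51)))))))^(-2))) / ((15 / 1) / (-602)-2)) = -19286051790125 / 109581087168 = -176.00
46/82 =23/41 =0.56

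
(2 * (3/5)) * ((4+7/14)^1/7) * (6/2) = 81/35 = 2.31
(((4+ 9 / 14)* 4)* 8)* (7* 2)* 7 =14560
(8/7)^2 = 1.31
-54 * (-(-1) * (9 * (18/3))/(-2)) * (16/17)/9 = 2592/17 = 152.47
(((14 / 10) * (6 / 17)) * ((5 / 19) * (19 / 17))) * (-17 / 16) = -21 / 136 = -0.15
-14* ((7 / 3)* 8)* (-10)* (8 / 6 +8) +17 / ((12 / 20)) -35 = 219460 / 9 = 24384.44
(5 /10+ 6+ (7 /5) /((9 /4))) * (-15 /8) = -641 /48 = -13.35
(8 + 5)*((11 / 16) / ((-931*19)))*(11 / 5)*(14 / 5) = -1573 / 505400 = -0.00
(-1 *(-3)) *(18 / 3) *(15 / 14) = 135 / 7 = 19.29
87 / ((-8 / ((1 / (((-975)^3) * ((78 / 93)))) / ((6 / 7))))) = 6293 / 385573500000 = 0.00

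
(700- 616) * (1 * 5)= 420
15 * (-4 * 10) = -600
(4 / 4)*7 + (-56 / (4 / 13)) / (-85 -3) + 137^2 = 826235 / 44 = 18778.07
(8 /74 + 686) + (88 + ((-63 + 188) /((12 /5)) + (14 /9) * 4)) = 1108775 /1332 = 832.41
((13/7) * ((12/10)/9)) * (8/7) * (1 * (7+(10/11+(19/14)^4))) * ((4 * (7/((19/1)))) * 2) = 496675192/52689945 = 9.43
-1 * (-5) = 5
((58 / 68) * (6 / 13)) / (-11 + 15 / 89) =-7743 / 213044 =-0.04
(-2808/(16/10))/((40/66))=-11583/4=-2895.75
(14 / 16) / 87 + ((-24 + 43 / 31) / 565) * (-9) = 4513669 / 12190440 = 0.37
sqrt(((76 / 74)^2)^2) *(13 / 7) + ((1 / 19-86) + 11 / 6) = -89751379 / 1092462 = -82.16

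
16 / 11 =1.45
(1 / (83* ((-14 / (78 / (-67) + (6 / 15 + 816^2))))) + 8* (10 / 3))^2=14773506951424 / 49491225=298507.60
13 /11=1.18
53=53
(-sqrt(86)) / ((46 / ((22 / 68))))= -11 *sqrt(86) / 1564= -0.07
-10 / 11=-0.91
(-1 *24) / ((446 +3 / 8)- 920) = 64 / 1263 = 0.05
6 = 6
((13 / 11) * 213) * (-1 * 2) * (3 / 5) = -16614 / 55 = -302.07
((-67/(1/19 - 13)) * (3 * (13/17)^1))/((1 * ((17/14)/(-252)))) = -29192436/11849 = -2463.70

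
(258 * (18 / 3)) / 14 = 110.57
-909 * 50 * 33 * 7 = -10498950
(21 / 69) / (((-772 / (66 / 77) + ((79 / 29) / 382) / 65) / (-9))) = 136093230 / 44749464769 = 0.00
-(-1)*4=4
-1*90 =-90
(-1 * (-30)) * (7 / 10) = 21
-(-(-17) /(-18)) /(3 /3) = 17 /18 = 0.94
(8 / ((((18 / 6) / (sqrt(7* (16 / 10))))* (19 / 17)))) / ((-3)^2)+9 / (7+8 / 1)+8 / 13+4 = 272* sqrt(70) / 2565+339 / 65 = 6.10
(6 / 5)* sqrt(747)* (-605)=-2178* sqrt(83)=-19842.52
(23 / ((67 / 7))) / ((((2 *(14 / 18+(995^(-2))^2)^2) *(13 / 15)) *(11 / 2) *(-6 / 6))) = -187925969719009084379537109375 / 451015602475500016810813607936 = -0.42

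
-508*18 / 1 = -9144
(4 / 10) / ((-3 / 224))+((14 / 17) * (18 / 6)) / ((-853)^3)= -4726874033462 / 158265871635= -29.87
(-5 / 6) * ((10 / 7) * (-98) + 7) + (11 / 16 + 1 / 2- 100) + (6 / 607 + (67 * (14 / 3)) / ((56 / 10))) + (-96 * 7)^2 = 13159328711 / 29136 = 451651.86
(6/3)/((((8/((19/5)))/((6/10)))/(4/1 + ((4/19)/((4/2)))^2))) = 1086/475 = 2.29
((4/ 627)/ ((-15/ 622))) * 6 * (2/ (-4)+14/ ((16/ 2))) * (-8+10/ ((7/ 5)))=2488/ 1463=1.70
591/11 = 53.73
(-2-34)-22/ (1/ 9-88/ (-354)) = -18558/ 191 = -97.16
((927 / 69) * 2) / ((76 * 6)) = 103 / 1748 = 0.06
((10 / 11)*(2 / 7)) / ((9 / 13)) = 0.38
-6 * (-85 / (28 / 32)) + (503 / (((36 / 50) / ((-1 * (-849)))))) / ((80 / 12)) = 5014855 / 56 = 89550.98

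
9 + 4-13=0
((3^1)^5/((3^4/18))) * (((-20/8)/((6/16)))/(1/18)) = -6480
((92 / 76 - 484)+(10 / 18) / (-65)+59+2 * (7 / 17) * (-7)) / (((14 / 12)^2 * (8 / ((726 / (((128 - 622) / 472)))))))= 1390700473140 / 50820497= 27364.95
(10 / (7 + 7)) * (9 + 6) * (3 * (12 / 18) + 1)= 225 / 7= 32.14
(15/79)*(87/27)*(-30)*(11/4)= -7975/158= -50.47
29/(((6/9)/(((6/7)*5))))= 1305/7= 186.43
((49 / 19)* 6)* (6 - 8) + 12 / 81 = -15800 / 513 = -30.80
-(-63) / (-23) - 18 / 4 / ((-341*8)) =-343521 / 125488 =-2.74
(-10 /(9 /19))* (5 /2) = -475 /9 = -52.78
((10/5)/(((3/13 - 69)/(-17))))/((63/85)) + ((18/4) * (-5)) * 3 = -3764165/56322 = -66.83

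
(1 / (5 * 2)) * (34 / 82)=17 / 410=0.04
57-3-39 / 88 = 4713 / 88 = 53.56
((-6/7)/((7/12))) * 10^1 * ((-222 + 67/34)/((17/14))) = 5386320/2023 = 2662.54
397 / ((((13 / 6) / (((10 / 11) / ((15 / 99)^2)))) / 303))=142905708 / 65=2198549.35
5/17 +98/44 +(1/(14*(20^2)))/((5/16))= 2.52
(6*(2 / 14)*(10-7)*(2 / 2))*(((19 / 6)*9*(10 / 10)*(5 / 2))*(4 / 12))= 855 / 14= 61.07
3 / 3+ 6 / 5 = 11 / 5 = 2.20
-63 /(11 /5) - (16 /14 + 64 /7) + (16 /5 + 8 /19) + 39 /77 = -254522 /7315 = -34.79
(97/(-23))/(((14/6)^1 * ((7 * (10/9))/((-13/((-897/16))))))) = -6984/129605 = -0.05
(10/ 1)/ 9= 10/ 9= 1.11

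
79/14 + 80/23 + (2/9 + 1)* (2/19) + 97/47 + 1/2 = 15286294/1293957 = 11.81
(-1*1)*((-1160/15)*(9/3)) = 232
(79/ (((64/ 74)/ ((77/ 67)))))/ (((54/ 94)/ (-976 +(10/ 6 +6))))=-30730068985/ 173664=-176951.29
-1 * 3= -3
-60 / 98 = -30 / 49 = -0.61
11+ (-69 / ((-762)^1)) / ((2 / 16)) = 1489 / 127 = 11.72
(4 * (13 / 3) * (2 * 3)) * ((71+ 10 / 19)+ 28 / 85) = 12068888 / 1615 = 7473.00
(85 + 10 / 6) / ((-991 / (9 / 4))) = -195 / 991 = -0.20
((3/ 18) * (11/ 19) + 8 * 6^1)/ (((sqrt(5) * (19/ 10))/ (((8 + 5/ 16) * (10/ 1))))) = 191905 * sqrt(5)/ 456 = 941.04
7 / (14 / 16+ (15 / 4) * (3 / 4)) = 112 / 59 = 1.90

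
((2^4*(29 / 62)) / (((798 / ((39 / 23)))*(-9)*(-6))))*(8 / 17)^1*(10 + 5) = 30160 / 14508837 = 0.00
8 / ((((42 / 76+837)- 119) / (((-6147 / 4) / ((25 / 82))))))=-38308104 / 682625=-56.12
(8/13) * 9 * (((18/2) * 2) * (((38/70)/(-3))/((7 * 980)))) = -2052/780325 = -0.00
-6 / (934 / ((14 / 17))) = -42 / 7939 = -0.01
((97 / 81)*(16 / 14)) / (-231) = -0.01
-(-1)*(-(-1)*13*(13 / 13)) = 13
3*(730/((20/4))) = 438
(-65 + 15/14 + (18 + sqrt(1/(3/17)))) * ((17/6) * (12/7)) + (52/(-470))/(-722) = -927330748/4156915 + 34 * sqrt(51)/21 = -211.52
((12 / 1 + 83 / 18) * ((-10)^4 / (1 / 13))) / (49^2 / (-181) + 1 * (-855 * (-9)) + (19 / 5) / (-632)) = 11116042600000 / 39542774409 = 281.11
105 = 105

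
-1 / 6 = -0.17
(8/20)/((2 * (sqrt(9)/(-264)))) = -17.60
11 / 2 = 5.50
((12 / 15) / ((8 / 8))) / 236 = 1 / 295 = 0.00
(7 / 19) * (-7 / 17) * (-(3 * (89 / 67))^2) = 3493161 / 1449947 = 2.41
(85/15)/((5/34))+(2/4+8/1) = 1411/30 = 47.03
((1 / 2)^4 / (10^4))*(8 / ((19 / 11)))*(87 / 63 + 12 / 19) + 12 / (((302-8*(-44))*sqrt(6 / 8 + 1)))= 8833 / 151620000 + 4*sqrt(7) / 763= 0.01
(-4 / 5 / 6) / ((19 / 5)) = -2 / 57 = -0.04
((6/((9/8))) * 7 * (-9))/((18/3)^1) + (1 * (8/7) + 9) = -321/7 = -45.86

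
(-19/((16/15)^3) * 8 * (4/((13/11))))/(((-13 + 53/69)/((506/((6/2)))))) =4104577125/702208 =5845.24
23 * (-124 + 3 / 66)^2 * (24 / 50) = 513120501 / 3025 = 169626.61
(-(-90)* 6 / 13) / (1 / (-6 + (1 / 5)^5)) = -2024892 / 8125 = -249.22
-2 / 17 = -0.12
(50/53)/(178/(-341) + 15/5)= 3410/8957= 0.38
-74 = -74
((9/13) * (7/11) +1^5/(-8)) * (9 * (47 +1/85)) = 3245751/24310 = 133.52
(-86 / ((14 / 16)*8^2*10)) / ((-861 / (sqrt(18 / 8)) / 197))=8471 / 160720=0.05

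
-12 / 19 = -0.63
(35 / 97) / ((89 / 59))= 0.24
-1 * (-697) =697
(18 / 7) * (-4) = -72 / 7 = -10.29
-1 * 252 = -252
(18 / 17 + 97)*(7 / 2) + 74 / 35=410931 / 1190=345.32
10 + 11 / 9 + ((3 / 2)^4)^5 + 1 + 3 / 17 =535467162025 / 160432128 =3337.66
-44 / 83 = -0.53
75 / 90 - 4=-19 / 6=-3.17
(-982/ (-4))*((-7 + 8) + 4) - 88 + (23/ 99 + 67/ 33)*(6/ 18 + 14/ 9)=2038205/ 1782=1143.77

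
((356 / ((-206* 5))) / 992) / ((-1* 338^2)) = 89 / 29182487360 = 0.00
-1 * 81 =-81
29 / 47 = 0.62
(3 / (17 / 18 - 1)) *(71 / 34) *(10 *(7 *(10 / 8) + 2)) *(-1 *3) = 1236465 / 34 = 36366.62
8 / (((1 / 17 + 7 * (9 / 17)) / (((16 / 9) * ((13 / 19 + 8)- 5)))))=2380 / 171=13.92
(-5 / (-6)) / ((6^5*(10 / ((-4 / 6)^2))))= 1 / 209952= 0.00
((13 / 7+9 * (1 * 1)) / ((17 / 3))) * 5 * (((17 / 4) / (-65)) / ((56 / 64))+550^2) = 31381342248 / 10829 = 2897898.44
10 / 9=1.11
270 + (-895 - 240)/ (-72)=20575/ 72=285.76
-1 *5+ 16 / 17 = -69 / 17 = -4.06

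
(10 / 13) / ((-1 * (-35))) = 2 / 91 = 0.02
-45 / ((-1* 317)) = 45 / 317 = 0.14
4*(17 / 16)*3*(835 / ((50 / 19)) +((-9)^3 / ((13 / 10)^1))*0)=161823 / 40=4045.58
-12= -12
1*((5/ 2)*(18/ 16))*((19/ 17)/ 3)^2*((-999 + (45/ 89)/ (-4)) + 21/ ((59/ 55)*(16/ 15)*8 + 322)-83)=-422.39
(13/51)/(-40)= -13/2040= -0.01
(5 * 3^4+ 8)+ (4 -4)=413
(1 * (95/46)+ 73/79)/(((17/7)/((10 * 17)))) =380205/1817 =209.25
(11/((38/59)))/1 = 649/38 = 17.08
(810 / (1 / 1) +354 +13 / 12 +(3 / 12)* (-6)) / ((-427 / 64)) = -223408 / 1281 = -174.40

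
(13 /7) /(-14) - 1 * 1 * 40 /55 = -927 /1078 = -0.86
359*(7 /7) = 359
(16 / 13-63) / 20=-803 / 260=-3.09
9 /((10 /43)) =387 /10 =38.70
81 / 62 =1.31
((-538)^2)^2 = 83777829136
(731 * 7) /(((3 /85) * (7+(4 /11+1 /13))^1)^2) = 108000882275 /1455552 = 74199.26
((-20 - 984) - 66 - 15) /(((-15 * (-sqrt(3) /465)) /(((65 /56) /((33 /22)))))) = -312325 * sqrt(3) /36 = -15026.74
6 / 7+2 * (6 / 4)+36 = 279 / 7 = 39.86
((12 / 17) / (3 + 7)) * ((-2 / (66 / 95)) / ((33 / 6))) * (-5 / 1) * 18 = 3.33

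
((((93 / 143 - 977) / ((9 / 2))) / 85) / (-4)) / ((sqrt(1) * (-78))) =-69809 / 8532810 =-0.01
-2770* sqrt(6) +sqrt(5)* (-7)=-6800.74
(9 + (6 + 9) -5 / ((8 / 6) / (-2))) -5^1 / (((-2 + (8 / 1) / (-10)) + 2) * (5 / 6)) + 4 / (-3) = 113 / 3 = 37.67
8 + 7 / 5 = 47 / 5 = 9.40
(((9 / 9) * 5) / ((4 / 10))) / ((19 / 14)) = 175 / 19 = 9.21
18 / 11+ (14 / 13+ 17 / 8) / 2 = 3.24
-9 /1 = -9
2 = 2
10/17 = 0.59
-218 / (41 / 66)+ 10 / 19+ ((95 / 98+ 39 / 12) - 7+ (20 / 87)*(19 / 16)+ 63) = -962749265 / 3320877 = -289.91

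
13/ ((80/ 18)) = 117/ 40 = 2.92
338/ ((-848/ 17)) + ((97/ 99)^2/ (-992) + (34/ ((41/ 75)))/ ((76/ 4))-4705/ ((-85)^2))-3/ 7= -18609570729111953/ 4060329474468960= -4.58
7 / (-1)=-7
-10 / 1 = -10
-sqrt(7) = -2.65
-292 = -292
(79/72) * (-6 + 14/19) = -1975/342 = -5.77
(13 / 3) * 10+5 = 145 / 3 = 48.33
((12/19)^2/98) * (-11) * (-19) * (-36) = -30.63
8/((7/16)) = 128/7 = 18.29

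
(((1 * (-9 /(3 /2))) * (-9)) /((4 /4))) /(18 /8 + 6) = 72 /11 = 6.55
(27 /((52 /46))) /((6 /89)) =18423 /52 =354.29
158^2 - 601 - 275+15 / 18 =144533 / 6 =24088.83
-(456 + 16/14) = -3200/7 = -457.14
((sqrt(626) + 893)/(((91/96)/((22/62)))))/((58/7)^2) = 1848 * sqrt(626)/338923 + 1650264/338923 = 5.01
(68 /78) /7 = 34 /273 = 0.12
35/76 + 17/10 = 821/380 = 2.16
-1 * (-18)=18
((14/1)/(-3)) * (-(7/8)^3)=2401/768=3.13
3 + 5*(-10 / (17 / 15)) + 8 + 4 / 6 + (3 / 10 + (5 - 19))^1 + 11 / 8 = -91343 / 2040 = -44.78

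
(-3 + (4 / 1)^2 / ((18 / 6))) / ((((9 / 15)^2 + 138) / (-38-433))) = -27475 / 3459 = -7.94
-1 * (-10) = 10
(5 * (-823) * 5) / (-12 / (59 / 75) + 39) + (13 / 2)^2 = -4618931 / 5604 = -824.22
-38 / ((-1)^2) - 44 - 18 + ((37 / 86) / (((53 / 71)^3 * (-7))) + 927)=74105767251 / 89623954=826.85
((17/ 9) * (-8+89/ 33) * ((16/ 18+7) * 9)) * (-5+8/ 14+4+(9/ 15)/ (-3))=447.04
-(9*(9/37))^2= -6561/1369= -4.79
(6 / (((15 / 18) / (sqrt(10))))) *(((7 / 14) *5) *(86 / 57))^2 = 36980 *sqrt(10) / 361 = 323.94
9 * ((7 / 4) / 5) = 63 / 20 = 3.15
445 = 445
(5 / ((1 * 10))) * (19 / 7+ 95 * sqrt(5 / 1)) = 19 / 14+ 95 * sqrt(5) / 2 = 107.57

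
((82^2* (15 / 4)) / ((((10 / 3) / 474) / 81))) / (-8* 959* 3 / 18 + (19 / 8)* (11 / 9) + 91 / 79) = -1651973877144 / 7249993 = -227858.69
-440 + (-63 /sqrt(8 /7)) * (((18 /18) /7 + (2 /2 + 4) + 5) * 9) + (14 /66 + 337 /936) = -5751 * sqrt(14) /4 - 4524349 /10296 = -5819.00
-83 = -83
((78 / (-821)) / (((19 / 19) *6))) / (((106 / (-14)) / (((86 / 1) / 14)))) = 559 / 43513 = 0.01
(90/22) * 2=90/11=8.18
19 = 19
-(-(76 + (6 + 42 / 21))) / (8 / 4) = 42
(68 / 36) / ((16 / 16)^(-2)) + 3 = 4.89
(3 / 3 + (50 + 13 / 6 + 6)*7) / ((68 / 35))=85715 / 408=210.09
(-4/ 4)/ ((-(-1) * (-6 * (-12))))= -1/ 72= -0.01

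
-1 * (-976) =976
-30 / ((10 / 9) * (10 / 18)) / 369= -27 / 205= -0.13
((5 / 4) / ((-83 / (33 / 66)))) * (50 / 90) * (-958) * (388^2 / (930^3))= 4506911 / 6008546790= 0.00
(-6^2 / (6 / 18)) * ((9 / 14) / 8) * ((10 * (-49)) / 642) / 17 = 2835 / 7276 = 0.39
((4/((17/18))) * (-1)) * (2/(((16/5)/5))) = -225/17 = -13.24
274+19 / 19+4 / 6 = 827 / 3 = 275.67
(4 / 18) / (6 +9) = 2 / 135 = 0.01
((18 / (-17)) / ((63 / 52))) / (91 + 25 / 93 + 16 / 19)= -1767 / 186235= -0.01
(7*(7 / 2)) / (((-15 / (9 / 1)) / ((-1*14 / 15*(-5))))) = -343 / 5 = -68.60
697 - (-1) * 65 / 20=2801 / 4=700.25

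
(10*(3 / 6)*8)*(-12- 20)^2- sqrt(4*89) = 40960- 2*sqrt(89) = 40941.13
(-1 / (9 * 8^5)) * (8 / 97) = -1 / 3575808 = -0.00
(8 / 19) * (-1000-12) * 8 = -3408.84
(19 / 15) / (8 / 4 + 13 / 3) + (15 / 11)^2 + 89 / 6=61321 / 3630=16.89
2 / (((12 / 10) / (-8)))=-40 / 3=-13.33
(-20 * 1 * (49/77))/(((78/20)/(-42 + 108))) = -2800/13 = -215.38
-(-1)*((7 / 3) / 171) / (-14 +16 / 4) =-7 / 5130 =-0.00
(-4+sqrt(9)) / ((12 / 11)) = -11 / 12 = -0.92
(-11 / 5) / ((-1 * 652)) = 11 / 3260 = 0.00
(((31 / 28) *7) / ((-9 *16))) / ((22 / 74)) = -1147 / 6336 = -0.18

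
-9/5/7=-9/35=-0.26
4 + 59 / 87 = 407 / 87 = 4.68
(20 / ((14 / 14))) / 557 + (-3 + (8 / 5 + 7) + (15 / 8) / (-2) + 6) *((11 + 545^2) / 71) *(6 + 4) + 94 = 35289448015 / 79094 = 446170.99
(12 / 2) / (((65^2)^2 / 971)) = 5826 / 17850625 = 0.00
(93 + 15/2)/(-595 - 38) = -67/422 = -0.16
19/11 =1.73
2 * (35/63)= 10/9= 1.11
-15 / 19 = -0.79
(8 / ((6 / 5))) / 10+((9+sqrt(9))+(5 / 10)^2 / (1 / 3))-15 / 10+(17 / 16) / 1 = 623 / 48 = 12.98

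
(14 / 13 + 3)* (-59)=-3127 / 13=-240.54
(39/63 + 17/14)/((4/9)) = 33/8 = 4.12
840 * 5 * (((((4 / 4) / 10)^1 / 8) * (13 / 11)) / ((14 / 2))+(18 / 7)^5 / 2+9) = 14468288595 / 52822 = 273906.49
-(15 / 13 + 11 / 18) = -413 / 234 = -1.76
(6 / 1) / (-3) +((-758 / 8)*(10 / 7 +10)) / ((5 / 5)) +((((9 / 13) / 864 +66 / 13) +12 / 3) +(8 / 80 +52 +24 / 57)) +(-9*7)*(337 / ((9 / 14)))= -28258160503 / 829920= -34049.26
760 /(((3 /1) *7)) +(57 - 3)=1894 /21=90.19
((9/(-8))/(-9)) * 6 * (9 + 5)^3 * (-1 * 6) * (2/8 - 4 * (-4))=-200655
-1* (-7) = 7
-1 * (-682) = 682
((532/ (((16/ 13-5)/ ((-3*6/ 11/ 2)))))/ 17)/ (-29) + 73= 2762261/ 37961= 72.77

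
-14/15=-0.93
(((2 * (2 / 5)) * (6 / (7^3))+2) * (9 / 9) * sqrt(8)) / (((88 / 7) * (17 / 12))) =942 * sqrt(2) / 4165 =0.32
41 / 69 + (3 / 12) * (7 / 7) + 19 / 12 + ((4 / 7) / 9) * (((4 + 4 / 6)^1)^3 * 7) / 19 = 1020461 / 212382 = 4.80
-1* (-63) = 63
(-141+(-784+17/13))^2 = 144192064/169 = 853207.48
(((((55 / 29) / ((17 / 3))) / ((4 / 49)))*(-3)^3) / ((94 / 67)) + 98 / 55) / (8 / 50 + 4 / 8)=-3931255055 / 33644292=-116.85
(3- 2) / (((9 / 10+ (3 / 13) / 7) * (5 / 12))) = 728 / 283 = 2.57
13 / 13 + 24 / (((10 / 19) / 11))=2513 / 5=502.60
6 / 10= 0.60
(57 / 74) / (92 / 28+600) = 399 / 312502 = 0.00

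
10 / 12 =5 / 6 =0.83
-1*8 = -8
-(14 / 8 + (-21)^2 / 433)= -4795 / 1732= -2.77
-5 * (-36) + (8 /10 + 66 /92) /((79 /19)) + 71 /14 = 11792826 /63595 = 185.44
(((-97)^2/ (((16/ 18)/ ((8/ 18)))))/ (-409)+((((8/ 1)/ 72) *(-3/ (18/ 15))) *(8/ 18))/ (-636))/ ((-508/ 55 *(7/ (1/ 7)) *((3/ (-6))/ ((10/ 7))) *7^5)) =-16661764075/ 3856501390399497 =-0.00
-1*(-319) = 319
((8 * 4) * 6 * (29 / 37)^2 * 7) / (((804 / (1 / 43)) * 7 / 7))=94192 / 3944089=0.02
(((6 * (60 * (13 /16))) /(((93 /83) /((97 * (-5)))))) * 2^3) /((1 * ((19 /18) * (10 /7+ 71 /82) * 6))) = -69702.20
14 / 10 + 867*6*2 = 52027 / 5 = 10405.40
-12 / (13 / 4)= -48 / 13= -3.69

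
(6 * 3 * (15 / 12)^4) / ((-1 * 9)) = -625 / 128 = -4.88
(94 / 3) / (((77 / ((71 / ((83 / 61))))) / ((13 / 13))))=407114 / 19173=21.23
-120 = -120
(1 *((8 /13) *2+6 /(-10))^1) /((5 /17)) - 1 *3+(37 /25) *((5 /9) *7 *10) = 165848 /2925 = 56.70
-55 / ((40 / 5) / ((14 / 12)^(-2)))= -495 / 98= -5.05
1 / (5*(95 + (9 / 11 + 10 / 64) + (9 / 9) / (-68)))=5984 / 2871115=0.00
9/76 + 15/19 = 69/76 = 0.91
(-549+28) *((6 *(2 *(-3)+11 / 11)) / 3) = 5210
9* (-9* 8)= -648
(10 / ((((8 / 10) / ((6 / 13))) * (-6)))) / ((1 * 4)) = -25 / 104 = -0.24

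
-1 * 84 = -84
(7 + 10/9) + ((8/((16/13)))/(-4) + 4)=755/72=10.49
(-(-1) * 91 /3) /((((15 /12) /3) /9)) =3276 /5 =655.20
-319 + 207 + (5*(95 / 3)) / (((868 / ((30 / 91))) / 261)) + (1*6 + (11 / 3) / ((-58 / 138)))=-113420163 / 1145326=-99.03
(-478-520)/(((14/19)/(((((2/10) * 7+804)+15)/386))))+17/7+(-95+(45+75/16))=-315763391/108080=-2921.57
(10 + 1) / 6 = 11 / 6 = 1.83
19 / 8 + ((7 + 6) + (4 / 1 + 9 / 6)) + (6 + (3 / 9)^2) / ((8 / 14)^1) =2273 / 72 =31.57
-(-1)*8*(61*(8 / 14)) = 1952 / 7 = 278.86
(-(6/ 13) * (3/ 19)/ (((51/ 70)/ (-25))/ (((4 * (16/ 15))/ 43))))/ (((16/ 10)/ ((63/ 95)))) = 352800/ 3430583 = 0.10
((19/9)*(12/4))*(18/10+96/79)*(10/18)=7543/711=10.61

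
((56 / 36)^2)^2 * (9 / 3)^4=38416 / 81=474.27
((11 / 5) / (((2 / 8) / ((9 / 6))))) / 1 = 66 / 5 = 13.20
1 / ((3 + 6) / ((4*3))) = 4 / 3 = 1.33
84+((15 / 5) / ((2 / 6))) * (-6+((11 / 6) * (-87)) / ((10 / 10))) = -2811 / 2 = -1405.50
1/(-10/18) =-9/5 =-1.80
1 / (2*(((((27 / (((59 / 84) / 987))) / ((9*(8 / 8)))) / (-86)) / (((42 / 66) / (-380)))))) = 2537 / 148523760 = 0.00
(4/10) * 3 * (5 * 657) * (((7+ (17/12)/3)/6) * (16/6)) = 39274/3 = 13091.33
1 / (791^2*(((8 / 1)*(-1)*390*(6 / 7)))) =-1 / 1673249760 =-0.00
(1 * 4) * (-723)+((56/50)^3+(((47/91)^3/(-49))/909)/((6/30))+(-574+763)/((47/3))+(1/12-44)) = -288143479761629097989/98596617363562500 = -2922.45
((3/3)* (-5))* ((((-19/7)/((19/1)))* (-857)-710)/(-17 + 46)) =101.31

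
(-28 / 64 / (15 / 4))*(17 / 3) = -119 / 180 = -0.66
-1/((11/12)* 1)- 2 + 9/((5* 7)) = -1091/385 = -2.83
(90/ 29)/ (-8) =-45/ 116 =-0.39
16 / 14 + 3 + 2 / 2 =36 / 7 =5.14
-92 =-92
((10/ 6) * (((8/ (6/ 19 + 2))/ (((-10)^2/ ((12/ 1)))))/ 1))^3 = 54872/ 166375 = 0.33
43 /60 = 0.72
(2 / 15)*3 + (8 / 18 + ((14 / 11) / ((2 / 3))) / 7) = 553 / 495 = 1.12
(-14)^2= 196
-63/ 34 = -1.85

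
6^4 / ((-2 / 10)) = -6480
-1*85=-85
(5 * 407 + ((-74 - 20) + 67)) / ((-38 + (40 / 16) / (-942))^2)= 1.39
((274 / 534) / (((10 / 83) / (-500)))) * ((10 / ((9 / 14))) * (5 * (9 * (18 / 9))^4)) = -17386131235.96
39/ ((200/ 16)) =78/ 25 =3.12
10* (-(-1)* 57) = 570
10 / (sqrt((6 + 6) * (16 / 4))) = 5 * sqrt(3) / 6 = 1.44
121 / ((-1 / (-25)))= 3025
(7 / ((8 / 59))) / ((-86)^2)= 413 / 59168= 0.01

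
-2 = -2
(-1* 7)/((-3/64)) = 149.33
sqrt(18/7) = 3 *sqrt(14)/7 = 1.60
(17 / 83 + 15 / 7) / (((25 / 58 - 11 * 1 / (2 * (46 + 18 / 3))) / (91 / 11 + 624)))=2601058720 / 569961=4563.57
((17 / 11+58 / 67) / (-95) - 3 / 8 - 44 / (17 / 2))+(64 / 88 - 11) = -150920317 / 9522040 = -15.85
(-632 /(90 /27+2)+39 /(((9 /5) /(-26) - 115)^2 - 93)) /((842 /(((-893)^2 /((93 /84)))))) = -293956081862907471 /2899931952031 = -101366.54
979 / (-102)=-979 / 102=-9.60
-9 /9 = -1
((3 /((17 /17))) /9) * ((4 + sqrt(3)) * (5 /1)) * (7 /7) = 5 * sqrt(3) /3 + 20 /3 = 9.55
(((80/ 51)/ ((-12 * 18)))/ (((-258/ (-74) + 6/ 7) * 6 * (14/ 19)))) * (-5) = 703/ 371790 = 0.00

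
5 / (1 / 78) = 390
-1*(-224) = 224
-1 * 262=-262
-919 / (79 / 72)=-66168 / 79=-837.57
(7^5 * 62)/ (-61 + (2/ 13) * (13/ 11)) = -11462374/ 669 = -17133.59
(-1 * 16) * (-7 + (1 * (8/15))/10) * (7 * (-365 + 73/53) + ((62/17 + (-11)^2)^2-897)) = 1544260071808/1148775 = 1344266.78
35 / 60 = 7 / 12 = 0.58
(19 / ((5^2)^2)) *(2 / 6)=19 / 1875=0.01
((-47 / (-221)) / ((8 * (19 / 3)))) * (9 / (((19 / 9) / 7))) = 79947 / 638248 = 0.13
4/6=2/3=0.67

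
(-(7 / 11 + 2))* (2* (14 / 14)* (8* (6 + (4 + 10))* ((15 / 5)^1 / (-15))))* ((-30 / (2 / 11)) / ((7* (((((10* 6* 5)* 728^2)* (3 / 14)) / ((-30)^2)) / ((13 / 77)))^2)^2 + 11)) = -1856 / 8257207611492131947589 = -0.00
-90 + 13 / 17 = -89.24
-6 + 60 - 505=-451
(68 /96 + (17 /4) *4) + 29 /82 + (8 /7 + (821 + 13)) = 5876875 /6888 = 853.20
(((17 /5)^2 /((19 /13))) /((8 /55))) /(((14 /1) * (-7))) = -41327 /74480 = -0.55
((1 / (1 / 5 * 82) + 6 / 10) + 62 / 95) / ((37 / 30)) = 30699 / 28823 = 1.07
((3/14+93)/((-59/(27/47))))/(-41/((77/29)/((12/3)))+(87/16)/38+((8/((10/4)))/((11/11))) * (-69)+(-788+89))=589129200/637045529917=0.00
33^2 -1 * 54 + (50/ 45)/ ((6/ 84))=9455/ 9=1050.56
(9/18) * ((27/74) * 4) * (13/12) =117/148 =0.79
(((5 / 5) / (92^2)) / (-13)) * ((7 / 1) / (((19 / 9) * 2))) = -63 / 4181216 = -0.00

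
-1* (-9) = 9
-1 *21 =-21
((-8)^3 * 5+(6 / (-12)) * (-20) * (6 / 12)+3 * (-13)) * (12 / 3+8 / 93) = -985720 / 93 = -10599.14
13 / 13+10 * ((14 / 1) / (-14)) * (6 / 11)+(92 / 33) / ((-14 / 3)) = -389 / 77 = -5.05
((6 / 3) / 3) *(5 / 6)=5 / 9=0.56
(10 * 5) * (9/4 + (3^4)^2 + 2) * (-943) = -619103075/2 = -309551537.50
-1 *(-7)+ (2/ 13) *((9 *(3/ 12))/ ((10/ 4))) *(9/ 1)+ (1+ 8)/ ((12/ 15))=5069/ 260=19.50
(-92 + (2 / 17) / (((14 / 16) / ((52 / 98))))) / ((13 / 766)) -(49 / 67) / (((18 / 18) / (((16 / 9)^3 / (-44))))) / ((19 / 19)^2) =-220602411596920 / 40726905219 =-5416.63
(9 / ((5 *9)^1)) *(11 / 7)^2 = 121 / 245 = 0.49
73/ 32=2.28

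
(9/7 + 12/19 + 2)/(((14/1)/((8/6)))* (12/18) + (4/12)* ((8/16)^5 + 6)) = 50016/115045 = 0.43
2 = 2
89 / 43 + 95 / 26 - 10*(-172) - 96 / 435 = 279721279 / 162110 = 1725.50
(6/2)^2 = 9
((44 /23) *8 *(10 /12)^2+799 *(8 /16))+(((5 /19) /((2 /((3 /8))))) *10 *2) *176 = 4592267 /7866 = 583.81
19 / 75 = 0.25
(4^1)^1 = 4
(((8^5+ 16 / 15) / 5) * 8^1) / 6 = 1966144 / 225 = 8738.42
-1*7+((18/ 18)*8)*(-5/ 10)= -11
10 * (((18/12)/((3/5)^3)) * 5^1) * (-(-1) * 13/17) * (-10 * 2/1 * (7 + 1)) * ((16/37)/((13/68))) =-32000000/333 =-96096.10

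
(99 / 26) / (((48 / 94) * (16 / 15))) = 23265 / 3328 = 6.99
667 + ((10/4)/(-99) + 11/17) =2247215/3366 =667.62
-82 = -82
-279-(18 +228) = -525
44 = 44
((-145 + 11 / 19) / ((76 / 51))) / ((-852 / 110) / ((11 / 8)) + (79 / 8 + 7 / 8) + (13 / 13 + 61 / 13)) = -366886520 / 40920433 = -8.97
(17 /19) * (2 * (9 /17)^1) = 18 /19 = 0.95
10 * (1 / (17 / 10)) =100 / 17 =5.88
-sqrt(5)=-2.24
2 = 2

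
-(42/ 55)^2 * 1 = -1764/ 3025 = -0.58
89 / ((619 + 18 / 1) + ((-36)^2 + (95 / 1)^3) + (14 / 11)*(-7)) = 0.00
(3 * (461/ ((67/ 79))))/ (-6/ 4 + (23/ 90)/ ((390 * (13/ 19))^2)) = -1087.14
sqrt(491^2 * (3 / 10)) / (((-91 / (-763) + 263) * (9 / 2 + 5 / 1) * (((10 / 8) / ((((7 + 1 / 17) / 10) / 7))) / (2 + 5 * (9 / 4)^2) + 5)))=1230937 * sqrt(30) / 341770000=0.02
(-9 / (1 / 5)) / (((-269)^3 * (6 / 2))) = 15 / 19465109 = 0.00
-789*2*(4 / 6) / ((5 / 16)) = -16832 / 5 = -3366.40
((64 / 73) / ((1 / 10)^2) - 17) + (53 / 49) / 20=5059689 / 71540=70.73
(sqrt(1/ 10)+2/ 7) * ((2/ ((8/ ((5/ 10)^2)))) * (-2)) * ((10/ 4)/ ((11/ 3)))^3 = -675 * sqrt(10)/ 170368 - 3375/ 298144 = -0.02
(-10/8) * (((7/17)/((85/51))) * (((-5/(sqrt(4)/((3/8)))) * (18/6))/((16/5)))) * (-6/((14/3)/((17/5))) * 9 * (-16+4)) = 32805/256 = 128.14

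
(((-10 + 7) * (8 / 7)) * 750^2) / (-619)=13500000 / 4333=3115.62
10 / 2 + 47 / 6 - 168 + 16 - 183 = -322.17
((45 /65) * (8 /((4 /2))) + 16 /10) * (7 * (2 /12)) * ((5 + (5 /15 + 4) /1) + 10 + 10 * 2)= 200.50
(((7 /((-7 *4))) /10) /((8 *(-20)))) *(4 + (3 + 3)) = 1 /640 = 0.00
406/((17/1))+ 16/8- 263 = -4031/17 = -237.12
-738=-738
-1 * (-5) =5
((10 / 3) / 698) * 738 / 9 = 410 / 1047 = 0.39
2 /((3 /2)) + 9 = 10.33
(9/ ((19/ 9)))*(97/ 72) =873/ 152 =5.74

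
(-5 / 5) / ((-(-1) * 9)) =-1 / 9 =-0.11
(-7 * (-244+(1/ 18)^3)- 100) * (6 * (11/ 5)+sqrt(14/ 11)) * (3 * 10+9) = 121912037 * sqrt(154)/ 21384+1341032407/ 1620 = 898546.41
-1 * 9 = -9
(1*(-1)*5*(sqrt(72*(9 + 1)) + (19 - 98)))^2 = 174025 - 47400*sqrt(5) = 68035.38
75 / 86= 0.87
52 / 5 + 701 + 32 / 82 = 145917 / 205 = 711.79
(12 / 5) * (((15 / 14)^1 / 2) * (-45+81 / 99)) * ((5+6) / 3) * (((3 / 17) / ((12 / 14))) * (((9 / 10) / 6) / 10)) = -0.64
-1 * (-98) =98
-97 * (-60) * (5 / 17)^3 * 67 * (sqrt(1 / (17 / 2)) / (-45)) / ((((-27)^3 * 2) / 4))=6499000 * sqrt(34) / 4931831529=0.01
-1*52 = -52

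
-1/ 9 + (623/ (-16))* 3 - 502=-89125/ 144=-618.92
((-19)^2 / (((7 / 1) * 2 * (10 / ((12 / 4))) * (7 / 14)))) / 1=1083 / 70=15.47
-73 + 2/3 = -217/3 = -72.33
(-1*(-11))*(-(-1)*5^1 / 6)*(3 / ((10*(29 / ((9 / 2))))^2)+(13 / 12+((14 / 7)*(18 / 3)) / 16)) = 20360219 / 1211040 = 16.81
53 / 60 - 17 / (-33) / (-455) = 10597 / 12012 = 0.88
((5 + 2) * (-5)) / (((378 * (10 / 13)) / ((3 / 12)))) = -13 / 432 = -0.03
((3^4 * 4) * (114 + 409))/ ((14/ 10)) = 847260/ 7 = 121037.14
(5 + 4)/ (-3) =-3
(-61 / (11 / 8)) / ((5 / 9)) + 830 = 41258 / 55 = 750.15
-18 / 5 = -3.60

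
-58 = -58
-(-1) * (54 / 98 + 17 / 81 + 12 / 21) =5288 / 3969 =1.33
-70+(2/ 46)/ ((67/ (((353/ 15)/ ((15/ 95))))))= -4847443/ 69345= -69.90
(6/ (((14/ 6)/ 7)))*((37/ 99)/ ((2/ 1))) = 37/ 11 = 3.36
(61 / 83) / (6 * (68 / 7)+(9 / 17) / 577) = 4188443 / 332177205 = 0.01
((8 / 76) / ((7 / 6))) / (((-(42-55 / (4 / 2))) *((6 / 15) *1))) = -60 / 3857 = -0.02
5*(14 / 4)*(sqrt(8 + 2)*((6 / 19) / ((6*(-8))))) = -35*sqrt(10) / 304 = -0.36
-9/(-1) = 9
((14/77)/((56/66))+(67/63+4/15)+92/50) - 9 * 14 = -55177/450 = -122.62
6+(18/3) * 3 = 24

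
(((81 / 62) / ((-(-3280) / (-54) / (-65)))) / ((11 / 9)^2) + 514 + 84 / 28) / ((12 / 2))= 1274462063 / 14763936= 86.32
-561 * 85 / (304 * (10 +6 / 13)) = -36465 / 2432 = -14.99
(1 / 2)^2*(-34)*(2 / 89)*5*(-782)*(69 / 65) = 917286 / 1157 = 792.81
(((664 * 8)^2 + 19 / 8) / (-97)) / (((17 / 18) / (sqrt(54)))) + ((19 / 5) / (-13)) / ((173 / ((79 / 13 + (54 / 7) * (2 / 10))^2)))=-6094946817 * sqrt(6) / 6596 - 228381691 / 2327996125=-2263418.79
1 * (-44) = -44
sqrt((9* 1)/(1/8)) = 6* sqrt(2) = 8.49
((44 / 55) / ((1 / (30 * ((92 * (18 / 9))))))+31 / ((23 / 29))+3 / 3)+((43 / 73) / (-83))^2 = 3762559730217 / 844364063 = 4456.09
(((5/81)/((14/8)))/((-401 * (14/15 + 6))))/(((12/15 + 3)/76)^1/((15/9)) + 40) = -1250/3943983771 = -0.00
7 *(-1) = -7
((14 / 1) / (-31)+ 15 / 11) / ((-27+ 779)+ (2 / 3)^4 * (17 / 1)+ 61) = 25191 / 22548625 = 0.00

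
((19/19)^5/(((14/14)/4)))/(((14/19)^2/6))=2166/49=44.20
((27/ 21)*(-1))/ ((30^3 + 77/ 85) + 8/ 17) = -85/ 1785091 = -0.00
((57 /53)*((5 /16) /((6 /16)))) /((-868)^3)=-95 /69321035392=-0.00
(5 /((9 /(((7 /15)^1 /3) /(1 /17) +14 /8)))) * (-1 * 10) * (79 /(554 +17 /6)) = -312445 /90207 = -3.46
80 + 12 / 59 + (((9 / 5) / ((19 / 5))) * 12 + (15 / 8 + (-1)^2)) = 796023 / 8968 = 88.76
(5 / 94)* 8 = 20 / 47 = 0.43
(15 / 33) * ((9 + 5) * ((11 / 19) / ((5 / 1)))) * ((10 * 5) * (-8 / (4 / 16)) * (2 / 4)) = -11200 / 19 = -589.47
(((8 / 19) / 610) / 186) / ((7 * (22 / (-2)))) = -2 / 41497995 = -0.00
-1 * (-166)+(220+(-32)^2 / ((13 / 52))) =4482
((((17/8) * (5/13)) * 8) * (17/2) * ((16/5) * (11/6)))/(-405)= -12716/15795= -0.81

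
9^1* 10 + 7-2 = 95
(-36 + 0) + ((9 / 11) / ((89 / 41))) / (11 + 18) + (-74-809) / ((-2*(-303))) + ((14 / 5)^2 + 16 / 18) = -37053272477 / 1290370950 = -28.72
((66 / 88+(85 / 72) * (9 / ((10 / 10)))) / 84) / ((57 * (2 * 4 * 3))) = 13 / 131328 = 0.00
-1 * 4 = -4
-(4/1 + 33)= -37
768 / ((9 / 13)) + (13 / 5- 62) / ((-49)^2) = 39951749 / 36015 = 1109.31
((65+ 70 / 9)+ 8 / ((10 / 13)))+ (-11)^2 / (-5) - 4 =2474 / 45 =54.98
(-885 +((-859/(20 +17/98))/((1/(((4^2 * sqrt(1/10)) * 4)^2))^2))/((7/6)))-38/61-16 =-6154671496813/1004975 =-6124203.58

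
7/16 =0.44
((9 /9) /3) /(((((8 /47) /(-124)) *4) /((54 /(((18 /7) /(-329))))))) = 3355471 /8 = 419433.88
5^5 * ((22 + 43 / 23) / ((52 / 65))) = 8578125 / 92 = 93240.49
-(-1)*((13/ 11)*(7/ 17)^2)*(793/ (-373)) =-505141/ 1185767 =-0.43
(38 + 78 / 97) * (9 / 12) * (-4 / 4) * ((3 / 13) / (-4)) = 1.68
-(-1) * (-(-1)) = 1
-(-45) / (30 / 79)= 237 / 2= 118.50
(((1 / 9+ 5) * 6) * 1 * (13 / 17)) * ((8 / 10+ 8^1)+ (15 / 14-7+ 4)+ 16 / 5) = 28106 / 119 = 236.18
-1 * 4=-4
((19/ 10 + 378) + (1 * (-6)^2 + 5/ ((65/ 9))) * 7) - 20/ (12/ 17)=237281/ 390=608.41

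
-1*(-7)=7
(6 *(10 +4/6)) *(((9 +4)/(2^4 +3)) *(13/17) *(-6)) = -64896/323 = -200.92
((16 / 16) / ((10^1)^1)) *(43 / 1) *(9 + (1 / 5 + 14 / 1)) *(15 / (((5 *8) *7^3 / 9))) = 33669 / 34300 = 0.98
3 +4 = 7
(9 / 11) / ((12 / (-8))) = -0.55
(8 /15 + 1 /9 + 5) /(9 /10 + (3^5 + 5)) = 508 /22401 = 0.02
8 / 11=0.73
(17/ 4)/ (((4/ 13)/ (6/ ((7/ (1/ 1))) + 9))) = 15249/ 112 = 136.15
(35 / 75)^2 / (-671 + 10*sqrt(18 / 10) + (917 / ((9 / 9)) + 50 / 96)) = 9277072 / 10470387675- 75264*sqrt(5) / 3490129225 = 0.00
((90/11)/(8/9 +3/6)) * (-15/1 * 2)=-1944/11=-176.73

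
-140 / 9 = -15.56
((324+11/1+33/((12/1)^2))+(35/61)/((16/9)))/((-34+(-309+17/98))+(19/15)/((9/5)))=-54160092/55220677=-0.98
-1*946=-946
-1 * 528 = -528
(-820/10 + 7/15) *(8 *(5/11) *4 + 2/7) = -1396666/1155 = -1209.23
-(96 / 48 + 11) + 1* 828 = 815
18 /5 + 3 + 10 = 83 /5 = 16.60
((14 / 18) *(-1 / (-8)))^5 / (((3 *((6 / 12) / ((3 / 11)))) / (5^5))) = 52521875 / 10642046976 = 0.00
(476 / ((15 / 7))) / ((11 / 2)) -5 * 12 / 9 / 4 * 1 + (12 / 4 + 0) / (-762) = 1622641 / 41910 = 38.72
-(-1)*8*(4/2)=16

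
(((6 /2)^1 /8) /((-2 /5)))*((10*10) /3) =-125 /4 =-31.25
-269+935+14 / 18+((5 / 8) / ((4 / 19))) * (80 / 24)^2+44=53551 / 72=743.76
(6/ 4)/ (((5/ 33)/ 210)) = 2079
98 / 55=1.78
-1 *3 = -3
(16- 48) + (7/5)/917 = -20959/655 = -32.00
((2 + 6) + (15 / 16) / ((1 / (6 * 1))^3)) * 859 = 361639 / 2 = 180819.50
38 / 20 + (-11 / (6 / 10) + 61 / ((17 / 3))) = -2891 / 510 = -5.67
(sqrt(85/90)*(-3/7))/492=-sqrt(34)/6888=-0.00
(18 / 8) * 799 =7191 / 4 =1797.75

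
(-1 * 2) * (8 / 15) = -16 / 15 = -1.07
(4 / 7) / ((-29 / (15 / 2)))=-30 / 203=-0.15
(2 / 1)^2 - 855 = -851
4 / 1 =4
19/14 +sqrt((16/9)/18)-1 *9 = -107/14 +2 *sqrt(2)/9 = -7.33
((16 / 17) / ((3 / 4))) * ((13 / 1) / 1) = 832 / 51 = 16.31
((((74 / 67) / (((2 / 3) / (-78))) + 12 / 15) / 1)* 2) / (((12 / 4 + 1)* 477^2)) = -21511 / 76222215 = -0.00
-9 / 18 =-1 / 2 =-0.50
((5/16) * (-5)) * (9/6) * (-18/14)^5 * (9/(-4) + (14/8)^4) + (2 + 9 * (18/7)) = 11544074467/137682944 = 83.85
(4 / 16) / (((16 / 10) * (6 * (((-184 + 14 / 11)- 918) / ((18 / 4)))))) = -55 / 516608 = -0.00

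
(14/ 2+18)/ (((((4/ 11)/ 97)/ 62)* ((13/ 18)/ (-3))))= -22326975/ 13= -1717459.62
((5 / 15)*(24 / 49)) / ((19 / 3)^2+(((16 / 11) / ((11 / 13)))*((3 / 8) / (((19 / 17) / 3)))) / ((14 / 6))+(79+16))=82764 / 68867729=0.00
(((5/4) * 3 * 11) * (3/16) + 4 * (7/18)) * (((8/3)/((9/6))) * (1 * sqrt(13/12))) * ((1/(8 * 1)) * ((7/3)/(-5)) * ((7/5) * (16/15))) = -262199 * sqrt(39)/1093500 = -1.50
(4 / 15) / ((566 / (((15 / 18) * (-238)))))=-238 / 2547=-0.09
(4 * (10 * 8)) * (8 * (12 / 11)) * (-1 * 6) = -184320 / 11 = -16756.36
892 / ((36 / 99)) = 2453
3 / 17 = 0.18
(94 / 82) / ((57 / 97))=4559 / 2337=1.95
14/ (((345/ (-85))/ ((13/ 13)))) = -238/ 69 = -3.45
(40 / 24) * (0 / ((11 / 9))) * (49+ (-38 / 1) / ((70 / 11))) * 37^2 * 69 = 0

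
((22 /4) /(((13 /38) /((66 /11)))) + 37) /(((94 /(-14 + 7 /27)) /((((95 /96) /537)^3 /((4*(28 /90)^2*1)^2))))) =-49274948828125 /60497241688617517056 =-0.00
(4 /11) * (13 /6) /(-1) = -26 /33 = -0.79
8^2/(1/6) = 384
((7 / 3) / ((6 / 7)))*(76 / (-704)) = -931 / 3168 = -0.29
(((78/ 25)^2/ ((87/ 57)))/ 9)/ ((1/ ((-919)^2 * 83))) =900345943172/ 18125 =49674258.93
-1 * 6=-6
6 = 6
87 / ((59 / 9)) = 783 / 59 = 13.27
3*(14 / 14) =3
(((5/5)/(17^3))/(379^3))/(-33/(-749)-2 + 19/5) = 3745/1847102380640142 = 0.00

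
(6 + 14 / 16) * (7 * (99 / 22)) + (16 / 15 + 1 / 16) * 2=52517 / 240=218.82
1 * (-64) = -64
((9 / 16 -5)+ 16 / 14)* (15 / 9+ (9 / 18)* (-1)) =-123 / 32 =-3.84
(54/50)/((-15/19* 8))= -171/1000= -0.17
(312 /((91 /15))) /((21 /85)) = 10200 /49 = 208.16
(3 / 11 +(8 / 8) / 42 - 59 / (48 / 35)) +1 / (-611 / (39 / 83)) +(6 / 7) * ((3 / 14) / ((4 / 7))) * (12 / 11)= -610958401 / 14418096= -42.37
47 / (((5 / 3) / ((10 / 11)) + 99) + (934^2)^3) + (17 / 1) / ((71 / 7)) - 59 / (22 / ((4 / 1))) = -28157266376991929251127 / 3110882025807143431481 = -9.05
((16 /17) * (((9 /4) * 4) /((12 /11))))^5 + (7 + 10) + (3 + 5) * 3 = 40132856569 /1419857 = 28265.42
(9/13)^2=81/169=0.48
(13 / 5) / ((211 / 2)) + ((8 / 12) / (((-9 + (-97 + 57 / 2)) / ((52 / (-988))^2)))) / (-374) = 163232348 / 6623449305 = 0.02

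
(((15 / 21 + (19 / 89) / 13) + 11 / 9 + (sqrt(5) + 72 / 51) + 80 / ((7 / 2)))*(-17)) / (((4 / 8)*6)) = -32492711 / 218673 - 17*sqrt(5) / 3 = -161.26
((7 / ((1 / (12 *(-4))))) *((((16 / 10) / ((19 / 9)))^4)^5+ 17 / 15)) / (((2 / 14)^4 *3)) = -3288947541025042200625544897777925638362857136 / 10754577672256267030722313213348388671875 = -305818.38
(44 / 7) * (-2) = -88 / 7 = -12.57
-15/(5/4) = -12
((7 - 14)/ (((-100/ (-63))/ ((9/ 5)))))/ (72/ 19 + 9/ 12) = -1.75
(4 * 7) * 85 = 2380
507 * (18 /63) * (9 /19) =9126 /133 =68.62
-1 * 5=-5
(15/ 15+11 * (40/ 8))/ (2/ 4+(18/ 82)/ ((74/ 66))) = 169904/ 2111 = 80.49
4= 4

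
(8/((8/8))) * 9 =72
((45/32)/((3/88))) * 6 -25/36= 8885/36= 246.81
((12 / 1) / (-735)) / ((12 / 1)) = -1 / 735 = -0.00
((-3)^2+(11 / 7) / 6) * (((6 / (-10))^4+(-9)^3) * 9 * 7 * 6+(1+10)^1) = -66981426473 / 26250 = -2551673.39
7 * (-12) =-84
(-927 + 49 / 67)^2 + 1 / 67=3851443667 / 4489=857973.64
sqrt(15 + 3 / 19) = 12*sqrt(38) / 19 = 3.89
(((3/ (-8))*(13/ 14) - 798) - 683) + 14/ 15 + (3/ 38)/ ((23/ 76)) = -57193151/ 38640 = -1480.15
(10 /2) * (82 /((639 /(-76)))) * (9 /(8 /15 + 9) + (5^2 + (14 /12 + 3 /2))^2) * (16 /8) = -74743.87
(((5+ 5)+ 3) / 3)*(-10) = -130 / 3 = -43.33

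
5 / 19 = 0.26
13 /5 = 2.60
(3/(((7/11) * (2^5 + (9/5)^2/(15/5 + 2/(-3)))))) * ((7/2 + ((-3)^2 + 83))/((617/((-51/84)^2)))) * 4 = 45539175/1413211352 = 0.03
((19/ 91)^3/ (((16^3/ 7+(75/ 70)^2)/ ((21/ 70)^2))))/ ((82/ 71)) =4382901/ 3622856405350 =0.00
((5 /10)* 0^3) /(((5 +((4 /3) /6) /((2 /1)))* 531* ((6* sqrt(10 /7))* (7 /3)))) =0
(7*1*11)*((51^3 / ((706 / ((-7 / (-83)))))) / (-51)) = -1401939 / 58598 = -23.92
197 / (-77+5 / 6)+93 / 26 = 0.99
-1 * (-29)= 29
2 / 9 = 0.22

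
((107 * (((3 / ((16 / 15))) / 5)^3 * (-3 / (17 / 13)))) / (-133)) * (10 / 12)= 5070195 / 18522112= 0.27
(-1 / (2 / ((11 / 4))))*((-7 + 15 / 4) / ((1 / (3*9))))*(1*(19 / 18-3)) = -15015 / 64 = -234.61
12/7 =1.71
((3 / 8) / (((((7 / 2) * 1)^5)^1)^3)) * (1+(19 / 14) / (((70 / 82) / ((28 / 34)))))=16883712 / 2824799098416085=0.00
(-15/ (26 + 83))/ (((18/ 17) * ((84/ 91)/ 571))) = -630955/ 7848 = -80.40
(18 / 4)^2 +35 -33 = 89 / 4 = 22.25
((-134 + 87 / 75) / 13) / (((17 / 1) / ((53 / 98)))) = -176013 / 541450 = -0.33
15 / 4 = 3.75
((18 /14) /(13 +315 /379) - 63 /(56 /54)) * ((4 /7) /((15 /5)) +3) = -99416811 /513716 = -193.52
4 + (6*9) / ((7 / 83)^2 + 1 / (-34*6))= 75901652 / 3107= 24429.24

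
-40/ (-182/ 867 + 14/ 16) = -277440/ 4613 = -60.14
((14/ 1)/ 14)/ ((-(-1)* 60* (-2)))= -1/ 120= -0.01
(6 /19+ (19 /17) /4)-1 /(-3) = 3599 /3876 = 0.93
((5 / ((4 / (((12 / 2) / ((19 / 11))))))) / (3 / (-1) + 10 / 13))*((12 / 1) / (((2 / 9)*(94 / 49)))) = -2837835 / 51794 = -54.79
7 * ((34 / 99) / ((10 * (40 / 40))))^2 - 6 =-1468127 / 245025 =-5.99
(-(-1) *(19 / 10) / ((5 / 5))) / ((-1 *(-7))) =19 / 70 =0.27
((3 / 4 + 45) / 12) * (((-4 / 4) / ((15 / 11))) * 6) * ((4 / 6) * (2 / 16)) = -671 / 480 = -1.40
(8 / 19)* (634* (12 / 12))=5072 / 19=266.95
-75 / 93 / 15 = -5 / 93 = -0.05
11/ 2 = 5.50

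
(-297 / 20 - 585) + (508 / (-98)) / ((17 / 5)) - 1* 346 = -15783261 / 16660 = -947.37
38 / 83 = 0.46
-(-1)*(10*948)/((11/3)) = 28440/11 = 2585.45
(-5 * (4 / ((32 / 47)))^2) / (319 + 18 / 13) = -0.54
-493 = -493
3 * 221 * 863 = 572169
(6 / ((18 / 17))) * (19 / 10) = 323 / 30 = 10.77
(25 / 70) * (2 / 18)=5 / 126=0.04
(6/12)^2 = 1/4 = 0.25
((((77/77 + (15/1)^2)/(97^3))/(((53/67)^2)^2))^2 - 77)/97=-3993264573671873388696078697/5030476177376390266171041793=-0.79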